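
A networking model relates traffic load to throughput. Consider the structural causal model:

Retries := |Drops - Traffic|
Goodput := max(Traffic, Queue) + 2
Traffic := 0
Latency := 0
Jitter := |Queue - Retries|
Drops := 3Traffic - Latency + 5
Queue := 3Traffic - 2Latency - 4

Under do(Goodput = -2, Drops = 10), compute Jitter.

14

Setting Goodput = -2, Drops = 10 by intervention discards those variables' equations.
Queue = 3Traffic - 2Latency - 4  [with Traffic=0, Latency=0]  = -4
Retries = |Drops - Traffic|  [with Drops=10, Traffic=0]  = 10
Jitter = |Queue - Retries|  [with Queue=-4, Retries=10]  = 14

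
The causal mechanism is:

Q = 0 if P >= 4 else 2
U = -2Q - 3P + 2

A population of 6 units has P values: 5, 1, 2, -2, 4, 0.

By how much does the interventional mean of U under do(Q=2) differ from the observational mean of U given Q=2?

-4.25

do(Q=2) breaks Q's dependence on P. With Q=2 fixed, U across the units is -17, -5, -8, 4, -14, -2, mean -7.
Conditioning on Q=2 selects the 4 unit(s) with P ∈ {1, 2, -2, 0}. Their U values: -5, -8, 4, -2. Mean = -2.75.
Difference = -7 − (-2.75) = -4.25.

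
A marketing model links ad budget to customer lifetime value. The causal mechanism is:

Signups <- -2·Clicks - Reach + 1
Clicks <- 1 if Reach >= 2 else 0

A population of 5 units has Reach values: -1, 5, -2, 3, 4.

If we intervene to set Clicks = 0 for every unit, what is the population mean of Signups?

-0.8

Under do(Clicks=0), Clicks's equation is replaced by Clicks=0 for every unit. Per-unit Signups: 2, -4, 3, -2, -3. Mean = -0.8.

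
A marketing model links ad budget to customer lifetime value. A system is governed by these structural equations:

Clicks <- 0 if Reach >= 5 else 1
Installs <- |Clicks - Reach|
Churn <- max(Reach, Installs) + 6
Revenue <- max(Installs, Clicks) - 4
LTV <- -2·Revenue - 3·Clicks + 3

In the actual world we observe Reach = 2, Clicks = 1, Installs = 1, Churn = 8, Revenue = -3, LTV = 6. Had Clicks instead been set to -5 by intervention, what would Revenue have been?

3

do(Clicks=-5) replaces the equation Clicks <- 0 if Reach >= 5 else 1 with the constant Clicks = -5.
Installs = |Clicks - Reach|  [with Clicks=-5, Reach=2]  = 7
Revenue = max(Installs, Clicks) - 4  [with Installs=7, Clicks=-5]  = 3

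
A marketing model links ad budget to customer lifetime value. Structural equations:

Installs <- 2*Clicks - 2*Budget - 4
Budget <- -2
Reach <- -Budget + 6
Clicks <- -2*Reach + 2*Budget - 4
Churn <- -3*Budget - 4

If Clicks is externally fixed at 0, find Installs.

The intervention breaks the incoming arrows to Clicks: Clicks <- -2*Reach + 2*Budget - 4 no longer applies, and Clicks = 0.
Installs = 2*Clicks - 2*Budget - 4  [with Clicks=0, Budget=-2]  = 0

0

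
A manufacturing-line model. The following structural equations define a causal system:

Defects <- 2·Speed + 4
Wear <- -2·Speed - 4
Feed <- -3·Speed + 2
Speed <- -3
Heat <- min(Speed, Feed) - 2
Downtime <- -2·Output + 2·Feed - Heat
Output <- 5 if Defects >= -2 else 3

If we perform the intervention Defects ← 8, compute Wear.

2

The intervention breaks the incoming arrows to Defects: Defects <- 2·Speed + 4 no longer applies, and Defects = 8.
Since Wear is not a descendant of the intervened variable, it is unaffected.
Wear = -2·Speed - 4  [with Speed=-3]  = 2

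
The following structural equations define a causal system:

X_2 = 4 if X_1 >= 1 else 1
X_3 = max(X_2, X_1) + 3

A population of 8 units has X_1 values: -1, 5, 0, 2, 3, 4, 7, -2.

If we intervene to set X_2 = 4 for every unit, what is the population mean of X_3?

7.5

Every unit gets X_2=4 under the intervention. X_3 values become 7, 8, 7, 7, 7, 7, 10, 7; E[X_3|do(X_2=4)] = 7.5.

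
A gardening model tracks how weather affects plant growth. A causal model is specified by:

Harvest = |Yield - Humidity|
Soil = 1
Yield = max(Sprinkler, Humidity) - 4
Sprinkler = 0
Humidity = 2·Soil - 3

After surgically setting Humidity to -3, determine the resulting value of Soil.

1

Under do(Humidity=-3), the mechanism Humidity = 2·Soil - 3 is discarded; Humidity is fixed at -3.
Since Soil is not a descendant of the intervened variable, it is unaffected.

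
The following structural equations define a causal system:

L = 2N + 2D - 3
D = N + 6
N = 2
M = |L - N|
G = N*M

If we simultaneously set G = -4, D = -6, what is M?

Setting G = -4, D = -6 by intervention discards those variables' equations.
L = 2N + 2D - 3  [with N=2, D=-6]  = -11
M = |L - N|  [with L=-11, N=2]  = 13

13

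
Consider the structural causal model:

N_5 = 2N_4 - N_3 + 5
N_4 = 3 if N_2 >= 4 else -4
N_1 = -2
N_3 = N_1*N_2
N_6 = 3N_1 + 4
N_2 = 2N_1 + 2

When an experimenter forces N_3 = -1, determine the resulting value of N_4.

-4

The intervention breaks the incoming arrows to N_3: N_3 = N_1*N_2 no longer applies, and N_3 = -1.
N_4 is not downstream of the intervention, so its value is determined by the original equations.
N_2 = 2N_1 + 2  [with N_1=-2]  = -2
N_4 = 3 if N_2 >= 4 else -4  [with N_2=-2]  = -4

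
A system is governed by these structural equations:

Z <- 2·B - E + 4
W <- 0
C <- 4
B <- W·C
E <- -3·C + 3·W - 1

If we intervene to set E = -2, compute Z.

Intervening sets E = -2 and removes its equation (E <- -3·C + 3·W - 1).
B = W·C  [with W=0, C=4]  = 0
Z = 2·B - E + 4  [with B=0, E=-2]  = 6

6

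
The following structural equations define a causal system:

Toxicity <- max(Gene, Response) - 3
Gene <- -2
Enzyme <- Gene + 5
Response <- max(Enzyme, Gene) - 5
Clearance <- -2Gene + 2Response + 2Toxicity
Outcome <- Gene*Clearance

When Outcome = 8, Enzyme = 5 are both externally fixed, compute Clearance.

-2

The joint intervention fixes Outcome = 8, Enzyme = 5, removing each variable's own equation.
Response = max(Enzyme, Gene) - 5  [with Enzyme=5, Gene=-2]  = 0
Toxicity = max(Gene, Response) - 3  [with Gene=-2, Response=0]  = -3
Clearance = -2Gene + 2Response + 2Toxicity  [with Gene=-2, Response=0, Toxicity=-3]  = -2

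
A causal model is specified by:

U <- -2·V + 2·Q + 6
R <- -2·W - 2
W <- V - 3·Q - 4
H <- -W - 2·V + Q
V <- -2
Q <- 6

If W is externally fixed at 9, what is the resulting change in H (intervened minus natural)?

-33

do(W=9) replaces the equation W <- V - 3·Q - 4 with the constant W = 9.
H = -W - 2·V + Q  [with W=9, V=-2, Q=6]  = 1
Without intervention: W = V - 3·Q - 4  [with V=-2, Q=6]  = -24; H = -W - 2·V + Q  [with W=-24, V=-2, Q=6]  = 34.
Change = 1 − 34 = -33.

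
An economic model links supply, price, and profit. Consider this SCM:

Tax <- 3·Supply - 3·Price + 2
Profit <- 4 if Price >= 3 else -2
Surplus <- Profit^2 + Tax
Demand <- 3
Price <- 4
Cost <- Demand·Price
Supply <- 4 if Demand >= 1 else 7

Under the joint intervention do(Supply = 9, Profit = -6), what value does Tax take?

The joint intervention fixes Supply = 9, Profit = -6, removing each variable's own equation.
Tax = 3·Supply - 3·Price + 2  [with Supply=9, Price=4]  = 17

17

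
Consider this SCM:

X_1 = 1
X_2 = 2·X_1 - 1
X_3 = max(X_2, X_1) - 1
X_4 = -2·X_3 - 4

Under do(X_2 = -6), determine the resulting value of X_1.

1

Under do(X_2=-6), the mechanism X_2 = 2·X_1 - 1 is discarded; X_2 is fixed at -6.
X_1 is not downstream of the intervention, so its value is determined by the original equations.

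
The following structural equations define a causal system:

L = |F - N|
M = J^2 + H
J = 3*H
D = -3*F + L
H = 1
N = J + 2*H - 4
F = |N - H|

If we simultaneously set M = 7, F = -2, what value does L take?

Setting M = 7, F = -2 by intervention discards those variables' equations.
J = 3*H  [with H=1]  = 3
N = J + 2*H - 4  [with J=3, H=1]  = 1
L = |F - N|  [with F=-2, N=1]  = 3

3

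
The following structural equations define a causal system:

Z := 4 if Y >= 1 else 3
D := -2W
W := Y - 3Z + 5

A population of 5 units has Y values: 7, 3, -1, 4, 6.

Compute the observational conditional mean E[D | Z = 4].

Observing Z=4 restricts to units where Z's equation naturally yields 4: Y ∈ {7, 3, 4, 6}. In that subpopulation D = 0, 8, 6, 2, mean 4.

4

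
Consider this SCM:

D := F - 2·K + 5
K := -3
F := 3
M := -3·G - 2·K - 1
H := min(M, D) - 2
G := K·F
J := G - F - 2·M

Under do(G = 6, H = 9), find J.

Under do(G = 6, H = 9), each intervened variable's structural equation is replaced by its fixed value.
M = -3·G - 2·K - 1  [with G=6, K=-3]  = -13
J = G - F - 2·M  [with G=6, F=3, M=-13]  = 29

29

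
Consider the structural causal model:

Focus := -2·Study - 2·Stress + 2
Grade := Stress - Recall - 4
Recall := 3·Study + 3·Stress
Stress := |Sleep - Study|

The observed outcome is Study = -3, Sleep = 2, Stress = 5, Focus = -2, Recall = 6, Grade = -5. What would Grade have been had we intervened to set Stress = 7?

The intervention breaks the incoming arrows to Stress: Stress := |Sleep - Study| no longer applies, and Stress = 7.
Recall = 3·Study + 3·Stress  [with Study=-3, Stress=7]  = 12
Grade = Stress - Recall - 4  [with Stress=7, Recall=12]  = -9

-9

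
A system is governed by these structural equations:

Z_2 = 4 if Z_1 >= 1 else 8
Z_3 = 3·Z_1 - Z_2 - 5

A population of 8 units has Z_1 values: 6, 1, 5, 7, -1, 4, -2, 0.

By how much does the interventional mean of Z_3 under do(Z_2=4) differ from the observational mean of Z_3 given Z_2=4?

Under do(Z_2=4), Z_2's equation is replaced by Z_2=4 for every unit. Per-unit Z_3: 9, -6, 6, 12, -12, 3, -15, -9. Mean = -1.5.
Conditioning on Z_2=4 selects the 5 unit(s) with Z_1 ∈ {6, 1, 5, 7, 4}. Their Z_3 values: 9, -6, 6, 12, 3. Mean = 4.8.
Difference = -1.5 − 4.8 = -6.3.

-6.3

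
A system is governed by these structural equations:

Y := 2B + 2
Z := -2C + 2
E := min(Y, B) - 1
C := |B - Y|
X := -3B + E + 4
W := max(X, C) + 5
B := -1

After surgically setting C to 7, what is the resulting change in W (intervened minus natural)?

The intervention breaks the incoming arrows to C: C := |B - Y| no longer applies, and C = 7.
Y = 2B + 2  [with B=-1]  = 0
E = min(Y, B) - 1  [with Y=0, B=-1]  = -2
X = -3B + E + 4  [with B=-1, E=-2]  = 5
W = max(X, C) + 5  [with X=5, C=7]  = 12
Without intervention: Y = 2B + 2  [with B=-1]  = 0; E = min(Y, B) - 1  [with Y=0, B=-1]  = -2; C = |B - Y|  [with B=-1, Y=0]  = 1; X = -3B + E + 4  [with B=-1, E=-2]  = 5; W = max(X, C) + 5  [with X=5, C=1]  = 10.
Change = 12 − 10 = 2.

2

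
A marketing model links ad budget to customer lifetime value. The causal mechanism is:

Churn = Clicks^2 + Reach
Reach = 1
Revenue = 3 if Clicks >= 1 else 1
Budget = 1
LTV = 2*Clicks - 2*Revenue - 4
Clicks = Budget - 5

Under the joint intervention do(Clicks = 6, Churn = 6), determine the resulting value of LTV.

2

Setting Clicks = 6, Churn = 6 by intervention discards those variables' equations.
Revenue = 3 if Clicks >= 1 else 1  [with Clicks=6]  = 3
LTV = 2*Clicks - 2*Revenue - 4  [with Clicks=6, Revenue=3]  = 2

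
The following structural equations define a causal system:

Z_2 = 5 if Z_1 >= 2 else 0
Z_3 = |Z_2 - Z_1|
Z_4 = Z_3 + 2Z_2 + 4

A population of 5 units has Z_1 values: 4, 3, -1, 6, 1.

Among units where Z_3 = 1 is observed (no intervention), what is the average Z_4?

10

Observing Z_3=1 restricts to units where Z_3's equation naturally yields 1: Z_1 ∈ {4, -1, 6, 1}. In that subpopulation Z_4 = 15, 5, 15, 5, mean 10.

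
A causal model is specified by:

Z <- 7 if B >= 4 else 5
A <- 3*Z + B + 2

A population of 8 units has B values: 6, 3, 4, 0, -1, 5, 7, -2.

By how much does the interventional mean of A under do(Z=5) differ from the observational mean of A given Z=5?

do(Z=5) breaks Z's dependence on B. With Z=5 fixed, A across the units is 23, 20, 21, 17, 16, 22, 24, 15, mean 19.75.
Conditioning on Z=5 selects the 4 unit(s) with B ∈ {3, 0, -1, -2}. Their A values: 20, 17, 16, 15. Mean = 17.
Difference = 19.75 − 17 = 2.75.

2.75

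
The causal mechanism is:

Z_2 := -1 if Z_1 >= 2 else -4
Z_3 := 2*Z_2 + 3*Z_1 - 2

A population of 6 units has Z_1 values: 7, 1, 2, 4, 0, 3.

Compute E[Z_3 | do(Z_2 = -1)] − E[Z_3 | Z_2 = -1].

-3.5

Under do(Z_2=-1), Z_2's equation is replaced by Z_2=-1 for every unit. Per-unit Z_3: 17, -1, 2, 8, -4, 5. Mean = 4.5.
Conditioning on Z_2=-1 selects the 4 unit(s) with Z_1 ∈ {7, 2, 4, 3}. Their Z_3 values: 17, 2, 8, 5. Mean = 8.
Difference = 4.5 − 8 = -3.5.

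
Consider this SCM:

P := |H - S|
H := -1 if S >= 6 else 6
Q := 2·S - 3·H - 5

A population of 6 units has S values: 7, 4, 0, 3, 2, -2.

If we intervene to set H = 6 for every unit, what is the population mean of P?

The intervention sets H=6 in all 6 units regardless of S. Recomputing P per unit gives 1, 2, 6, 3, 4, 8; average 4.

4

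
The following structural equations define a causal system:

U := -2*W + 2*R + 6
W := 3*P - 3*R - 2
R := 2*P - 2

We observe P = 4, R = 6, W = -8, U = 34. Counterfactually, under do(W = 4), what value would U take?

The intervention breaks the incoming arrows to W: W := 3*P - 3*R - 2 no longer applies, and W = 4.
R = 2*P - 2  [with P=4]  = 6
U = -2*W + 2*R + 6  [with W=4, R=6]  = 10

10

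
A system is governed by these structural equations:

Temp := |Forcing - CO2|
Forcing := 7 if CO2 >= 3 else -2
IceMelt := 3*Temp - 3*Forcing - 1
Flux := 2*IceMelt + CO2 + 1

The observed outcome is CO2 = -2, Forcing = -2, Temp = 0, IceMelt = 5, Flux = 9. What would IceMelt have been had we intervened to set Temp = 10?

The intervention breaks the incoming arrows to Temp: Temp := |Forcing - CO2| no longer applies, and Temp = 10.
Forcing = 7 if CO2 >= 3 else -2  [with CO2=-2]  = -2
IceMelt = 3*Temp - 3*Forcing - 1  [with Temp=10, Forcing=-2]  = 35

35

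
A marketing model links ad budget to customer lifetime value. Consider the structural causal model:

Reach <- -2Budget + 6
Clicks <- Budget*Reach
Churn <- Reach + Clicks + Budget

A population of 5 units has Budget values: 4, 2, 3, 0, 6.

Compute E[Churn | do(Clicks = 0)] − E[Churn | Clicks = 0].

Every unit gets Clicks=0 under the intervention. Churn values become 2, 4, 3, 6, 0; E[Churn|do(Clicks=0)] = 3.
Conditioning on Clicks=0 selects the 2 unit(s) with Budget ∈ {3, 0}. Their Churn values: 3, 6. Mean = 4.5.
Difference = 3 − 4.5 = -1.5.

-1.5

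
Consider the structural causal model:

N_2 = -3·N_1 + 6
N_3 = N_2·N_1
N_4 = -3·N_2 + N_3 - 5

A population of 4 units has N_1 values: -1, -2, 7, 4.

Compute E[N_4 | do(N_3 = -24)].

Under do(N_3=-24), N_3's equation is replaced by N_3=-24 for every unit. Per-unit N_4: -56, -65, 16, -11. Mean = -29.

-29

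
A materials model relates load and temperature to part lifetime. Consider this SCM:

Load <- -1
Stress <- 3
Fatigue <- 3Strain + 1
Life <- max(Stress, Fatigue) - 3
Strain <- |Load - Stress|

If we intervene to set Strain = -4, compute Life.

0

do(Strain=-4) replaces the equation Strain <- |Load - Stress| with the constant Strain = -4.
Fatigue = 3Strain + 1  [with Strain=-4]  = -11
Life = max(Stress, Fatigue) - 3  [with Stress=3, Fatigue=-11]  = 0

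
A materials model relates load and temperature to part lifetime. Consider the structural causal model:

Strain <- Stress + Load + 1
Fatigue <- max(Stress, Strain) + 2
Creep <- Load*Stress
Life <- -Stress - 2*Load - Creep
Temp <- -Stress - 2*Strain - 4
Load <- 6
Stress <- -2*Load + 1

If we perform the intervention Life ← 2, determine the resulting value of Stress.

-11

Under do(Life=2), the mechanism Life <- -Stress - 2*Load - Creep is discarded; Life is fixed at 2.
Stress is not downstream of the intervention, so its value is determined by the original equations.
Stress = -2*Load + 1  [with Load=6]  = -11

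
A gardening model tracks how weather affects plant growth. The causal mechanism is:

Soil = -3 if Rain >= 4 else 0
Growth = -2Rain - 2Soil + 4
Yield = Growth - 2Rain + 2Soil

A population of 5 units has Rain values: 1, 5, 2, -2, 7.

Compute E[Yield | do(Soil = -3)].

-6.4

do(Soil=-3) breaks Soil's dependence on Rain. With Soil=-3 fixed, Yield across the units is 0, -16, -4, 12, -24, mean -6.4.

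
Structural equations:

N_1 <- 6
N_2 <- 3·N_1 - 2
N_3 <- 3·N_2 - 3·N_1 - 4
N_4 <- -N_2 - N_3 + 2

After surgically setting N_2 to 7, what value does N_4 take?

Under do(N_2=7), the mechanism N_2 <- 3·N_1 - 2 is discarded; N_2 is fixed at 7.
N_3 = 3·N_2 - 3·N_1 - 4  [with N_2=7, N_1=6]  = -1
N_4 = -N_2 - N_3 + 2  [with N_2=7, N_3=-1]  = -4

-4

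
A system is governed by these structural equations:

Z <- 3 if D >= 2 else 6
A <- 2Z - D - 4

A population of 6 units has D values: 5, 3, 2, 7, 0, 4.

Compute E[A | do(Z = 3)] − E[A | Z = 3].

0.7

Every unit gets Z=3 under the intervention. A values become -3, -1, 0, -5, 2, -2; E[A|do(Z=3)] = -1.5.
E[A|Z=3] averages over only the 5 units with Z=3 (D = 5, 3, 2, 7, 4): A = -3, -1, 0, -5, -2, mean -2.2.
Difference = -1.5 − (-2.2) = 0.7.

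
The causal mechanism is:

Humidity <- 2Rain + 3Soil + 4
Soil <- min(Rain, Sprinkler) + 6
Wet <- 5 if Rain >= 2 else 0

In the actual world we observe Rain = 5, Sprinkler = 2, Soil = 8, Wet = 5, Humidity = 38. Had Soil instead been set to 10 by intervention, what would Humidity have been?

44

do(Soil=10) replaces the equation Soil <- min(Rain, Sprinkler) + 6 with the constant Soil = 10.
Humidity = 2Rain + 3Soil + 4  [with Rain=5, Soil=10]  = 44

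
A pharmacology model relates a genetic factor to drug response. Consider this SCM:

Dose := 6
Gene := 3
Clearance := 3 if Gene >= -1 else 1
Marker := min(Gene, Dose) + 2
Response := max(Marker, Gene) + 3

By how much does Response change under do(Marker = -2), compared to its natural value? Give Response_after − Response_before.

The intervention breaks the incoming arrows to Marker: Marker := min(Gene, Dose) + 2 no longer applies, and Marker = -2.
Response = max(Marker, Gene) + 3  [with Marker=-2, Gene=3]  = 6
Without intervention: Marker = min(Gene, Dose) + 2  [with Gene=3, Dose=6]  = 5; Response = max(Marker, Gene) + 3  [with Marker=5, Gene=3]  = 8.
Change = 6 − 8 = -2.

-2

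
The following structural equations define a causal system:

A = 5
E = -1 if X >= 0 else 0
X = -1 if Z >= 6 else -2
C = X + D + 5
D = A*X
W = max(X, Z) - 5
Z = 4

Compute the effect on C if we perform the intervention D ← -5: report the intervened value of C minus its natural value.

5

The intervention breaks the incoming arrows to D: D = A*X no longer applies, and D = -5.
X = -1 if Z >= 6 else -2  [with Z=4]  = -2
C = X + D + 5  [with X=-2, D=-5]  = -2
Without intervention: X = -1 if Z >= 6 else -2  [with Z=4]  = -2; D = A*X  [with A=5, X=-2]  = -10; C = X + D + 5  [with X=-2, D=-10]  = -7.
Change = -2 − (-7) = 5.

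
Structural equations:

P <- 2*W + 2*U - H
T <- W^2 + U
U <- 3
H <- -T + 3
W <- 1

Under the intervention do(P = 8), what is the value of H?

-1

The intervention breaks the incoming arrows to P: P <- 2*W + 2*U - H no longer applies, and P = 8.
Since H is not a descendant of the intervened variable, it is unaffected.
T = W^2 + U  [with W=1, U=3]  = 4
H = -T + 3  [with T=4]  = -1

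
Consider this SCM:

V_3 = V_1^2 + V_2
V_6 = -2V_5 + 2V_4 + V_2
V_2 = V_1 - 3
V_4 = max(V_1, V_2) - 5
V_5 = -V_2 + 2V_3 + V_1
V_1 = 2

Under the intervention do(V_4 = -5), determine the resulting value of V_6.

-29

Under do(V_4=-5), the mechanism V_4 = max(V_1, V_2) - 5 is discarded; V_4 is fixed at -5.
V_2 = V_1 - 3  [with V_1=2]  = -1
V_3 = V_1^2 + V_2  [with V_1=2, V_2=-1]  = 3
V_5 = -V_2 + 2V_3 + V_1  [with V_2=-1, V_3=3, V_1=2]  = 9
V_6 = -2V_5 + 2V_4 + V_2  [with V_5=9, V_4=-5, V_2=-1]  = -29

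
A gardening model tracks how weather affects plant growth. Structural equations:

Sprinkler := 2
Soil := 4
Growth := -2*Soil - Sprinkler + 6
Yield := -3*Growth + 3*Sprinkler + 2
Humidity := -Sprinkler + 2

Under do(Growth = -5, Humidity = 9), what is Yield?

Setting Growth = -5, Humidity = 9 by intervention discards those variables' equations.
Yield = -3*Growth + 3*Sprinkler + 2  [with Growth=-5, Sprinkler=2]  = 23

23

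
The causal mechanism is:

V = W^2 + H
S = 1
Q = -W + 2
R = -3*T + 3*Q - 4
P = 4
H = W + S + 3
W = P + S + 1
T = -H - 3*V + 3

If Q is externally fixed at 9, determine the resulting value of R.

do(Q=9) replaces the equation Q = -W + 2 with the constant Q = 9.
W = P + S + 1  [with P=4, S=1]  = 6
H = W + S + 3  [with W=6, S=1]  = 10
V = W^2 + H  [with W=6, H=10]  = 46
T = -H - 3*V + 3  [with H=10, V=46]  = -145
R = -3*T + 3*Q - 4  [with T=-145, Q=9]  = 458

458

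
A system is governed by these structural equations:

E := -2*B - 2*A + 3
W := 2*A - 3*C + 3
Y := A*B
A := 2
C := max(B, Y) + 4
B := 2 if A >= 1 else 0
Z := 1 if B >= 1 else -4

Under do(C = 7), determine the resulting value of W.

Intervening sets C = 7 and removes its equation (C := max(B, Y) + 4).
W = 2*A - 3*C + 3  [with A=2, C=7]  = -14

-14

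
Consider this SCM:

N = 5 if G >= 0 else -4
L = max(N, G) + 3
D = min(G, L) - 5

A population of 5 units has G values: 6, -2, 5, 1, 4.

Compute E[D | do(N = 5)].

-2.2

The intervention sets N=5 in all 5 units regardless of G. Recomputing D per unit gives 1, -7, 0, -4, -1; average -2.2.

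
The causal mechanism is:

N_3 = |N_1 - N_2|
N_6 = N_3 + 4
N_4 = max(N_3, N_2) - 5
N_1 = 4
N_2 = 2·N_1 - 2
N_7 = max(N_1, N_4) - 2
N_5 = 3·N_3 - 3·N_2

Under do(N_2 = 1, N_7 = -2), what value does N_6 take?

Under do(N_2 = 1, N_7 = -2), each intervened variable's structural equation is replaced by its fixed value.
N_3 = |N_1 - N_2|  [with N_1=4, N_2=1]  = 3
N_6 = N_3 + 4  [with N_3=3]  = 7

7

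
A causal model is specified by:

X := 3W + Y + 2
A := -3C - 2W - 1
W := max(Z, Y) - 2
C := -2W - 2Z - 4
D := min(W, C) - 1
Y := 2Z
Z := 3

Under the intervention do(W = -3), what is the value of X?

The intervention breaks the incoming arrows to W: W := max(Z, Y) - 2 no longer applies, and W = -3.
Y = 2Z  [with Z=3]  = 6
X = 3W + Y + 2  [with W=-3, Y=6]  = -1

-1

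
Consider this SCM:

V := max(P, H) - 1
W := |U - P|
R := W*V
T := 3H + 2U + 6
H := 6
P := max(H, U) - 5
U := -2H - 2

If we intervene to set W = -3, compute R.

The intervention breaks the incoming arrows to W: W := |U - P| no longer applies, and W = -3.
U = -2H - 2  [with H=6]  = -14
P = max(H, U) - 5  [with H=6, U=-14]  = 1
V = max(P, H) - 1  [with P=1, H=6]  = 5
R = W*V  [with W=-3, V=5]  = -15

-15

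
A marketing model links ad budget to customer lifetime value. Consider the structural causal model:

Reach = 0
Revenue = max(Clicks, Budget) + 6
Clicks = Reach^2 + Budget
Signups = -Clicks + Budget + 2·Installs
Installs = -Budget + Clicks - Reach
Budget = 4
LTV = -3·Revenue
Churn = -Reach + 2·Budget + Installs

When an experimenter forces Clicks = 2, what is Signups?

-2

do(Clicks=2) replaces the equation Clicks = Reach^2 + Budget with the constant Clicks = 2.
Installs = -Budget + Clicks - Reach  [with Budget=4, Clicks=2, Reach=0]  = -2
Signups = -Clicks + Budget + 2·Installs  [with Clicks=2, Budget=4, Installs=-2]  = -2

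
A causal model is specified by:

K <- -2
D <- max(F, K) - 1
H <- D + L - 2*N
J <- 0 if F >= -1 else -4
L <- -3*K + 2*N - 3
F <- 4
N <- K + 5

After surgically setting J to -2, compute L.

9

The intervention breaks the incoming arrows to J: J <- 0 if F >= -1 else -4 no longer applies, and J = -2.
L is not downstream of the intervention, so its value is determined by the original equations.
N = K + 5  [with K=-2]  = 3
L = -3*K + 2*N - 3  [with K=-2, N=3]  = 9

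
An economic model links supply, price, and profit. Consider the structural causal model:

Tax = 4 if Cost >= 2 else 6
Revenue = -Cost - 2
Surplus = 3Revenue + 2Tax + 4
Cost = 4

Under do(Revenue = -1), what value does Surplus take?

9

Under do(Revenue=-1), the mechanism Revenue = -Cost - 2 is discarded; Revenue is fixed at -1.
Tax = 4 if Cost >= 2 else 6  [with Cost=4]  = 4
Surplus = 3Revenue + 2Tax + 4  [with Revenue=-1, Tax=4]  = 9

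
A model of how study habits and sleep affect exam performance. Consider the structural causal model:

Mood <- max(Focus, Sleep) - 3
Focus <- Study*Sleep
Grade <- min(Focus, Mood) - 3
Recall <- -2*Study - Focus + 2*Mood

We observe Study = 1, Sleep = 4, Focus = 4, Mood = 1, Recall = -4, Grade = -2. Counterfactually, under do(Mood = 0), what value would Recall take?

Intervening sets Mood = 0 and removes its equation (Mood <- max(Focus, Sleep) - 3).
Focus = Study*Sleep  [with Study=1, Sleep=4]  = 4
Recall = -2*Study - Focus + 2*Mood  [with Study=1, Focus=4, Mood=0]  = -6

-6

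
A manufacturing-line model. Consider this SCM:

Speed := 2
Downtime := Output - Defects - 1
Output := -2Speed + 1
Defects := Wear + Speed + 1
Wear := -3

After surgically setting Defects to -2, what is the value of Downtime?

do(Defects=-2) replaces the equation Defects := Wear + Speed + 1 with the constant Defects = -2.
Output = -2Speed + 1  [with Speed=2]  = -3
Downtime = Output - Defects - 1  [with Output=-3, Defects=-2]  = -2

-2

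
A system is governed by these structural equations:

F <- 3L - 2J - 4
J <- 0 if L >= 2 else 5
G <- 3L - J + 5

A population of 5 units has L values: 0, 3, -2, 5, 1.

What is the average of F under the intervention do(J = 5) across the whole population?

-9.8

do(J=5) breaks J's dependence on L. With J=5 fixed, F across the units is -14, -5, -20, 1, -11, mean -9.8.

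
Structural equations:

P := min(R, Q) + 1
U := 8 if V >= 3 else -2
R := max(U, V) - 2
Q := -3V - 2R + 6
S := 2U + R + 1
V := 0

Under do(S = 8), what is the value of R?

-2

Under do(S=8), the mechanism S := 2U + R + 1 is discarded; S is fixed at 8.
Since R is not a descendant of the intervened variable, it is unaffected.
U = 8 if V >= 3 else -2  [with V=0]  = -2
R = max(U, V) - 2  [with U=-2, V=0]  = -2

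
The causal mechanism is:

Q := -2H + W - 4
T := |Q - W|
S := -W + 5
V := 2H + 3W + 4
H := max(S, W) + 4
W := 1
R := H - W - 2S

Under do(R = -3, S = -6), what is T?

Under do(R = -3, S = -6), each intervened variable's structural equation is replaced by its fixed value.
H = max(S, W) + 4  [with S=-6, W=1]  = 5
Q = -2H + W - 4  [with H=5, W=1]  = -13
T = |Q - W|  [with Q=-13, W=1]  = 14

14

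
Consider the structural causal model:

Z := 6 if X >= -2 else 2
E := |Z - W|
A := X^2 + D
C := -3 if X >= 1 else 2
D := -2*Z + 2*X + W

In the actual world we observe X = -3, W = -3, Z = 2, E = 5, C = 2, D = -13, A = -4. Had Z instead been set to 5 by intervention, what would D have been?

-19

The intervention breaks the incoming arrows to Z: Z := 6 if X >= -2 else 2 no longer applies, and Z = 5.
D = -2*Z + 2*X + W  [with Z=5, X=-3, W=-3]  = -19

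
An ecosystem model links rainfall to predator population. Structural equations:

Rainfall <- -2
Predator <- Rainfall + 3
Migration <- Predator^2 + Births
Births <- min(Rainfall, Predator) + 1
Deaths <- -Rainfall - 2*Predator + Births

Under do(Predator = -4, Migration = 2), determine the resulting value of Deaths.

7

The joint intervention fixes Predator = -4, Migration = 2, removing each variable's own equation.
Births = min(Rainfall, Predator) + 1  [with Rainfall=-2, Predator=-4]  = -3
Deaths = -Rainfall - 2*Predator + Births  [with Rainfall=-2, Predator=-4, Births=-3]  = 7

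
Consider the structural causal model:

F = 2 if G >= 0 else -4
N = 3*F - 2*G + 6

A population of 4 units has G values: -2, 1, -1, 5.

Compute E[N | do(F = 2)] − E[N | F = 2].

Every unit gets F=2 under the intervention. N values become 16, 10, 14, 2; E[N|do(F=2)] = 10.5.
E[N|F=2] averages over only the 2 units with F=2 (G = 1, 5): N = 10, 2, mean 6.
Difference = 10.5 − 6 = 4.5.

4.5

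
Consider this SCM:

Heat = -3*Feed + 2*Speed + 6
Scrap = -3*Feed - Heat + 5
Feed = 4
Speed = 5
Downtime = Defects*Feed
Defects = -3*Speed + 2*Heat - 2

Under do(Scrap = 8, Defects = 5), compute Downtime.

20

Setting Scrap = 8, Defects = 5 by intervention discards those variables' equations.
Downtime = Defects*Feed  [with Defects=5, Feed=4]  = 20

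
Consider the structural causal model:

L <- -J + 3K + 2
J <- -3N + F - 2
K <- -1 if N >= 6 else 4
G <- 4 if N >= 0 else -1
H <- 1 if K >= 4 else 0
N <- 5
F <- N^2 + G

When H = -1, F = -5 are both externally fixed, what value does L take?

36

Setting H = -1, F = -5 by intervention discards those variables' equations.
K = -1 if N >= 6 else 4  [with N=5]  = 4
J = -3N + F - 2  [with N=5, F=-5]  = -22
L = -J + 3K + 2  [with J=-22, K=4]  = 36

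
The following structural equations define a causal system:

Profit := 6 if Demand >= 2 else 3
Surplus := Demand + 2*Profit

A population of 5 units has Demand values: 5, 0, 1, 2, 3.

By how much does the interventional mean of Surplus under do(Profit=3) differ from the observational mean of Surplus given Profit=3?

1.7

Every unit gets Profit=3 under the intervention. Surplus values become 11, 6, 7, 8, 9; E[Surplus|do(Profit=3)] = 8.2.
Conditioning on Profit=3 selects the 2 unit(s) with Demand ∈ {0, 1}. Their Surplus values: 6, 7. Mean = 6.5.
Difference = 8.2 − 6.5 = 1.7.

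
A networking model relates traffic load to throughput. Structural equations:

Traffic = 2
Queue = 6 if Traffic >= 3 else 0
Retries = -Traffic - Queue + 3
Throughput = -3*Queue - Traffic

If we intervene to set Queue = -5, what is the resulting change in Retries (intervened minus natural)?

5

The intervention breaks the incoming arrows to Queue: Queue = 6 if Traffic >= 3 else 0 no longer applies, and Queue = -5.
Retries = -Traffic - Queue + 3  [with Traffic=2, Queue=-5]  = 6
Without intervention: Queue = 6 if Traffic >= 3 else 0  [with Traffic=2]  = 0; Retries = -Traffic - Queue + 3  [with Traffic=2, Queue=0]  = 1.
Change = 6 − 1 = 5.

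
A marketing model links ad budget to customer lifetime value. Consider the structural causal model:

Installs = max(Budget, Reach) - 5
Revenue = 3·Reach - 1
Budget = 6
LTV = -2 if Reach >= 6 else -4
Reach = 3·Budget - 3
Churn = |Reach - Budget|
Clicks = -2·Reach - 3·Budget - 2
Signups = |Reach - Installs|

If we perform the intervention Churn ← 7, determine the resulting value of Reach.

15

do(Churn=7) replaces the equation Churn = |Reach - Budget| with the constant Churn = 7.
Reach is not downstream of the intervention, so its value is determined by the original equations.
Reach = 3·Budget - 3  [with Budget=6]  = 15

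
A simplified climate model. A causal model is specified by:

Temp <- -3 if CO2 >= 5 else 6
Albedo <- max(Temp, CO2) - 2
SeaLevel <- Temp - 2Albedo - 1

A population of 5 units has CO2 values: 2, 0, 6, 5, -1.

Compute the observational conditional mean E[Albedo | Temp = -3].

3.5

E[Albedo|Temp=-3] averages over only the 2 units with Temp=-3 (CO2 = 6, 5): Albedo = 4, 3, mean 3.5.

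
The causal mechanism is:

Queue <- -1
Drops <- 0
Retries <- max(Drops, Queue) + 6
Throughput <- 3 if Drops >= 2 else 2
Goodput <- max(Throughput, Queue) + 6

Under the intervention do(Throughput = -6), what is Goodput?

Intervening sets Throughput = -6 and removes its equation (Throughput <- 3 if Drops >= 2 else 2).
Goodput = max(Throughput, Queue) + 6  [with Throughput=-6, Queue=-1]  = 5

5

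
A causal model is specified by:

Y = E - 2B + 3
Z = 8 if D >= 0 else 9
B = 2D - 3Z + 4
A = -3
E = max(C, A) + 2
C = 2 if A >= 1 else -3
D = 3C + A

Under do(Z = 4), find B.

The intervention breaks the incoming arrows to Z: Z = 8 if D >= 0 else 9 no longer applies, and Z = 4.
C = 2 if A >= 1 else -3  [with A=-3]  = -3
D = 3C + A  [with C=-3, A=-3]  = -12
B = 2D - 3Z + 4  [with D=-12, Z=4]  = -32

-32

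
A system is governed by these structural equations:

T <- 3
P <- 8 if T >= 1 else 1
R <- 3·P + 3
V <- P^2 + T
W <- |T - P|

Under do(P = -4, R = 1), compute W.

Under do(P = -4, R = 1), each intervened variable's structural equation is replaced by its fixed value.
W = |T - P|  [with T=3, P=-4]  = 7

7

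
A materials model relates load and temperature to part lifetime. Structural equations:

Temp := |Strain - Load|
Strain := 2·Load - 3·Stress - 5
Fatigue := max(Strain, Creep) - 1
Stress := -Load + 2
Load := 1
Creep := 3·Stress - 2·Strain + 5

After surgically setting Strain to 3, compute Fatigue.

The intervention breaks the incoming arrows to Strain: Strain := 2·Load - 3·Stress - 5 no longer applies, and Strain = 3.
Stress = -Load + 2  [with Load=1]  = 1
Creep = 3·Stress - 2·Strain + 5  [with Stress=1, Strain=3]  = 2
Fatigue = max(Strain, Creep) - 1  [with Strain=3, Creep=2]  = 2

2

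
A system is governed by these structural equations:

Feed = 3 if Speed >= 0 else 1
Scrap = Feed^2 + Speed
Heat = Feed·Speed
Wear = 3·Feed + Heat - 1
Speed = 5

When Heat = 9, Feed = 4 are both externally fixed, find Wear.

The joint intervention fixes Heat = 9, Feed = 4, removing each variable's own equation.
Wear = 3·Feed + Heat - 1  [with Feed=4, Heat=9]  = 20

20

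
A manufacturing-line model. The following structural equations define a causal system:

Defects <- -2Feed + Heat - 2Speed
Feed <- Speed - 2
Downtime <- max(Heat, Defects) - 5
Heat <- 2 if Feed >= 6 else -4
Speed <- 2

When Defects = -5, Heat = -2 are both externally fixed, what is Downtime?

The joint intervention fixes Defects = -5, Heat = -2, removing each variable's own equation.
Downtime = max(Heat, Defects) - 5  [with Heat=-2, Defects=-5]  = -7

-7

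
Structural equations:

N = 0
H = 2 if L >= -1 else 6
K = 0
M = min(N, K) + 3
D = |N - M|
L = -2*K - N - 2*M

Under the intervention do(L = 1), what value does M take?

Under do(L=1), the mechanism L = -2*K - N - 2*M is discarded; L is fixed at 1.
Since M is not a descendant of the intervened variable, it is unaffected.
M = min(N, K) + 3  [with N=0, K=0]  = 3

3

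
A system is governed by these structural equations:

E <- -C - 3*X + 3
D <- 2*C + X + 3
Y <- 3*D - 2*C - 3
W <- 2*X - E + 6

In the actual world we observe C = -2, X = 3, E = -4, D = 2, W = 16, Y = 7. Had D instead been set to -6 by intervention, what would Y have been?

Under do(D=-6), the mechanism D <- 2*C + X + 3 is discarded; D is fixed at -6.
Y = 3*D - 2*C - 3  [with D=-6, C=-2]  = -17

-17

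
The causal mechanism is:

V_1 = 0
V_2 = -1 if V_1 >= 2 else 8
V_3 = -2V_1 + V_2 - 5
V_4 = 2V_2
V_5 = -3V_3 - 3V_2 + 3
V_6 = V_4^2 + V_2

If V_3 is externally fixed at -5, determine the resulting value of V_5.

do(V_3=-5) replaces the equation V_3 = -2V_1 + V_2 - 5 with the constant V_3 = -5.
V_2 = -1 if V_1 >= 2 else 8  [with V_1=0]  = 8
V_5 = -3V_3 - 3V_2 + 3  [with V_3=-5, V_2=8]  = -6

-6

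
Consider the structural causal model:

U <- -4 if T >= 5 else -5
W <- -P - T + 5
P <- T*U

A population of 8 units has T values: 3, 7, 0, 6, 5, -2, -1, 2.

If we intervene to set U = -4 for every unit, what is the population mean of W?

do(U=-4) breaks U's dependence on T. With U=-4 fixed, W across the units is 14, 26, 5, 23, 20, -1, 2, 11, mean 12.5.

12.5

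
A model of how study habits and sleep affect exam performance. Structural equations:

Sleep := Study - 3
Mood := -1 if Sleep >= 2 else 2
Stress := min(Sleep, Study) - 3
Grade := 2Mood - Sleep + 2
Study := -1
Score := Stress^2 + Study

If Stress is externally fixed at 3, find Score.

8

The intervention breaks the incoming arrows to Stress: Stress := min(Sleep, Study) - 3 no longer applies, and Stress = 3.
Score = Stress^2 + Study  [with Stress=3, Study=-1]  = 8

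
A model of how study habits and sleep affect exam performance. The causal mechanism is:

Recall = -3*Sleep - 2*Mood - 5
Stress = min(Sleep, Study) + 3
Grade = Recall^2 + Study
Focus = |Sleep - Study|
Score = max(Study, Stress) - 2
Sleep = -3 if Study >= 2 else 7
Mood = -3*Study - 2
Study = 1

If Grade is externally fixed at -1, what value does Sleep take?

7

The intervention breaks the incoming arrows to Grade: Grade = Recall^2 + Study no longer applies, and Grade = -1.
Sleep is not downstream of the intervention, so its value is determined by the original equations.
Sleep = -3 if Study >= 2 else 7  [with Study=1]  = 7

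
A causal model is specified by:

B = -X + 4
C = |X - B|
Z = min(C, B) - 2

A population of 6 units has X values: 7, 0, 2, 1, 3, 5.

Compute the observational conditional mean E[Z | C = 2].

-0.5

Observing C=2 restricts to units where C's equation naturally yields 2: X ∈ {1, 3}. In that subpopulation Z = 0, -1, mean -0.5.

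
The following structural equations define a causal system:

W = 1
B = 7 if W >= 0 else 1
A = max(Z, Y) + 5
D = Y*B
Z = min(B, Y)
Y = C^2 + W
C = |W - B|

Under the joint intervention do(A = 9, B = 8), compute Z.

Under do(A = 9, B = 8), each intervened variable's structural equation is replaced by its fixed value.
C = |W - B|  [with W=1, B=8]  = 7
Y = C^2 + W  [with C=7, W=1]  = 50
Z = min(B, Y)  [with B=8, Y=50]  = 8

8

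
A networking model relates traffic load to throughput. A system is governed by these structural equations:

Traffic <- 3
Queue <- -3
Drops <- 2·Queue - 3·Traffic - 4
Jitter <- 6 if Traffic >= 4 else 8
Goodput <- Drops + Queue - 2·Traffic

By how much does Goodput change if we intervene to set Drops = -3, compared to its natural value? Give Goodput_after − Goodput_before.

do(Drops=-3) replaces the equation Drops <- 2·Queue - 3·Traffic - 4 with the constant Drops = -3.
Goodput = Drops + Queue - 2·Traffic  [with Drops=-3, Queue=-3, Traffic=3]  = -12
Without intervention: Drops = 2·Queue - 3·Traffic - 4  [with Queue=-3, Traffic=3]  = -19; Goodput = Drops + Queue - 2·Traffic  [with Drops=-19, Queue=-3, Traffic=3]  = -28.
Change = -12 − (-28) = 16.

16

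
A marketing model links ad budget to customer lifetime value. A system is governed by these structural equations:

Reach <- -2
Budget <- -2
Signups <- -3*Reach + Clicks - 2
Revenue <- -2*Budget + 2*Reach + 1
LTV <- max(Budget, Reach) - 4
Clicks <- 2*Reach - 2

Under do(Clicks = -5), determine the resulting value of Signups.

The intervention breaks the incoming arrows to Clicks: Clicks <- 2*Reach - 2 no longer applies, and Clicks = -5.
Signups = -3*Reach + Clicks - 2  [with Reach=-2, Clicks=-5]  = -1

-1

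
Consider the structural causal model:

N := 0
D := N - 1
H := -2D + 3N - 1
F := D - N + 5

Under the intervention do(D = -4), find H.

Under do(D=-4), the mechanism D := N - 1 is discarded; D is fixed at -4.
H = -2D + 3N - 1  [with D=-4, N=0]  = 7

7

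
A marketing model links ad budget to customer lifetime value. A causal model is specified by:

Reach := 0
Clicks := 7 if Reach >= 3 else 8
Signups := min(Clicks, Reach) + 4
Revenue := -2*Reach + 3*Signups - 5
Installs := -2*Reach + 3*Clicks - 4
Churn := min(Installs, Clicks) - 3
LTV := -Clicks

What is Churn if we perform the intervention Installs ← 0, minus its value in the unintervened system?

do(Installs=0) replaces the equation Installs := -2*Reach + 3*Clicks - 4 with the constant Installs = 0.
Clicks = 7 if Reach >= 3 else 8  [with Reach=0]  = 8
Churn = min(Installs, Clicks) - 3  [with Installs=0, Clicks=8]  = -3
Without intervention: Clicks = 7 if Reach >= 3 else 8  [with Reach=0]  = 8; Installs = -2*Reach + 3*Clicks - 4  [with Reach=0, Clicks=8]  = 20; Churn = min(Installs, Clicks) - 3  [with Installs=20, Clicks=8]  = 5.
Change = -3 − 5 = -8.

-8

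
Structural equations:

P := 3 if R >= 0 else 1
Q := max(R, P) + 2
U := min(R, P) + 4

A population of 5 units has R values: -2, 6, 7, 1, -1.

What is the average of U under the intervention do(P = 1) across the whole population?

4

Under do(P=1), P's equation is replaced by P=1 for every unit. Per-unit U: 2, 5, 5, 5, 3. Mean = 4.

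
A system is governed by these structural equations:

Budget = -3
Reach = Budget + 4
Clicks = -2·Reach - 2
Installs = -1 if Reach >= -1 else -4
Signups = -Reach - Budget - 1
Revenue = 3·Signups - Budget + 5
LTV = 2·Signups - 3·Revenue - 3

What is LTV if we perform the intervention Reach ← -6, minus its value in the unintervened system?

-49

Under do(Reach=-6), the mechanism Reach = Budget + 4 is discarded; Reach is fixed at -6.
Signups = -Reach - Budget - 1  [with Reach=-6, Budget=-3]  = 8
Revenue = 3·Signups - Budget + 5  [with Signups=8, Budget=-3]  = 32
LTV = 2·Signups - 3·Revenue - 3  [with Signups=8, Revenue=32]  = -83
Without intervention: Reach = Budget + 4  [with Budget=-3]  = 1; Signups = -Reach - Budget - 1  [with Reach=1, Budget=-3]  = 1; Revenue = 3·Signups - Budget + 5  [with Signups=1, Budget=-3]  = 11; LTV = 2·Signups - 3·Revenue - 3  [with Signups=1, Revenue=11]  = -34.
Change = -83 − (-34) = -49.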